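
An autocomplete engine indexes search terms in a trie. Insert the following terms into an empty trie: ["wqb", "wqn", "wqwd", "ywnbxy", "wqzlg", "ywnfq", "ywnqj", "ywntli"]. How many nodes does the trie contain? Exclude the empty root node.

Trace insertions, counting only characters that open a new branch:
  "wqb" → 3 new (w, q, b)
  "wqn" → prefix "wq" already present; 1 new (n)
  "wqwd" → prefix "wq" already present; 2 new (w, d)
  "ywnbxy" → 6 new (y, w, n, b, x, y)
  "wqzlg" → prefix "wq" already present; 3 new (z, l, g)
  "ywnfq" → prefix "ywn" already present; 2 new (f, q)
  "ywnqj" → prefix "ywn" already present; 2 new (q, j)
  "ywntli" → prefix "ywn" already present; 3 new (t, l, i)
Total nodes = 3 + 1 + 2 + 6 + 3 + 2 + 2 + 3 = 22

22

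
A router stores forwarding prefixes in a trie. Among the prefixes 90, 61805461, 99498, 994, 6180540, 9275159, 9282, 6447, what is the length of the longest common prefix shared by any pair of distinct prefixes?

6

The deepest shared node is where two words last agree before diverging.
e.g. "6180540" and "61805461" share the prefix "618054" of length 6; no pair shares a longer one.
Longest shared-prefix length: 6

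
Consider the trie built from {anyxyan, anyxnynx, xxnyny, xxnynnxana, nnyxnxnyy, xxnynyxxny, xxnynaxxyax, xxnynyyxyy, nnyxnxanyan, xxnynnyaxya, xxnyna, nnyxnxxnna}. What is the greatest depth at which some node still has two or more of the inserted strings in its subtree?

Equivalently: take the maximum, over all pairs, of their longest common prefix length.
"nnyxnxanyan" and "nnyxnxnyy" agree on "nnyxnx" (6 characters) before diverging; nothing deeper is shared.
Longest shared-prefix length: 6

6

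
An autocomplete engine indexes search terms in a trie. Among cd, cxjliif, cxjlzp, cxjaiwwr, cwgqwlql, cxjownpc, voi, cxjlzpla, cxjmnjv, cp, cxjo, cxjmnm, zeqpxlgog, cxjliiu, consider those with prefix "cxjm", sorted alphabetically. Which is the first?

cxjmnjv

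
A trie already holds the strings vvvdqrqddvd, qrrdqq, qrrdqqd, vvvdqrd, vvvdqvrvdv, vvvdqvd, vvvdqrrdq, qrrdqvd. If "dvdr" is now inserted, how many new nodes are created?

4

Nothing in the trie begins with "d"; the whole of "dvdr" is new.
4 − 0 = 4 new nodes.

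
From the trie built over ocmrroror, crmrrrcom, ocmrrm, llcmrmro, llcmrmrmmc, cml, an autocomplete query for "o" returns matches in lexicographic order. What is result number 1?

ocmrrm

DFS of the "o" subtree visits, in order: "ocmrrm", "ocmrroror"
The 1st is ocmrrm.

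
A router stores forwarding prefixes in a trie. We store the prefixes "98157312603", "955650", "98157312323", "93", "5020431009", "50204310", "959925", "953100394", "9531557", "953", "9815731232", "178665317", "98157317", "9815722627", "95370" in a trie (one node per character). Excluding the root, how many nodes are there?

61

Count nodes per top-level branch (shared prefixes stored once):
  '1'-branch (178665317): 9 nodes
  '5'-branch (50204310, 5020431009): 10 nodes
  '9'-branch (93, 953, 953100394, 9531557, 95370, 955650, 959925, 9815722627, 9815731232, 98157312323, 98157312603, 98157317): 42 nodes
Sum: 61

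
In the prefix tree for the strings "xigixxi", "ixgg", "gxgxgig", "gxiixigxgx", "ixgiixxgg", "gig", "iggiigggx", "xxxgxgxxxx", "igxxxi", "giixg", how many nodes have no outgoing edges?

10

A leaf is a node with no children — equivalently, the end of a word that is not a proper prefix of any other stored word.
Those words: "gig", "giixg", "gxgxgig", "gxiixigxgx", "iggiigggx", "igxxxi", "ixgg", "ixgiixxgg", "xigixxi", "xxxgxgxxxx"
Leaf count: 10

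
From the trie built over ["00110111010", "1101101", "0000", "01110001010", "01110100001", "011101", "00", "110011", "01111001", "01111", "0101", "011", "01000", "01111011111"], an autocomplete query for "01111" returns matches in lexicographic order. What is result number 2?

01111001

Filter for "01111…" and sort: "01111", "01111001", "01111011111"
The 2nd is 01111001.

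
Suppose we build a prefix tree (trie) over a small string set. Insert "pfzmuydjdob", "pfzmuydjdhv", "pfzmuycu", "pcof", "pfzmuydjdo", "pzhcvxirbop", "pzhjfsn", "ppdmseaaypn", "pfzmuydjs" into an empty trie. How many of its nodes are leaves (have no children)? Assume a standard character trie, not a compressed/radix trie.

A leaf is a node with no children — equivalently, the end of a word that is not a proper prefix of any other stored word.
Those words: "pcof", "pfzmuycu", "pfzmuydjdhv", "pfzmuydjdob", "pfzmuydjs", "ppdmseaaypn", "pzhcvxirbop", "pzhjfsn"
Leaf count: 8

8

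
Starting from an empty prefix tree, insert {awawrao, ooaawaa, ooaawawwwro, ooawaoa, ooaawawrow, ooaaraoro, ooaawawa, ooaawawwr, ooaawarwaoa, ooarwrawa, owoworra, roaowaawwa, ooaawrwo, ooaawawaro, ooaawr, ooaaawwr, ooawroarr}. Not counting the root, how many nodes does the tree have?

Trace insertions, counting only characters that open a new branch:
  "awawrao" → 7 new (a, w, a, w, r, a, o)
  "ooaawaa" → 7 new (o, o, a, a, w, a, a)
  "ooaawawwwro" → prefix "ooaawa" already present; 5 new (w, w, w, r, o)
  "ooawaoa" → prefix "ooa" already present; 4 new (w, a, o, a)
  "ooaawawrow" → prefix "ooaawaw" already present; 3 new (r, o, w)
  "ooaaraoro" → prefix "ooaa" already present; 5 new (r, a, o, r, o)
  "ooaawawa" → prefix "ooaawaw" already present; 1 new (a)
  "ooaawawwr" → prefix "ooaawaww" already present; 1 new (r)
  "ooaawarwaoa" → prefix "ooaawa" already present; 5 new (r, w, a, o, a)
  "ooarwrawa" → prefix "ooa" already present; 6 new (r, w, r, a, w, a)
  "owoworra" → prefix "o" already present; 7 new (w, o, w, o, r, r, a)
  "roaowaawwa" → 10 new (r, o, a, o, w, a, a, w, w, a)
  "ooaawrwo" → prefix "ooaaw" already present; 3 new (r, w, o)
  "ooaawawaro" → prefix "ooaawawa" already present; 2 new (r, o)
  "ooaawr" → prefix "ooaawr" already present; 0 new (none)
  "ooaaawwr" → prefix "ooaa" already present; 4 new (a, w, w, r)
  "ooawroarr" → prefix "ooaw" already present; 5 new (r, o, a, r, r)
Total nodes = 7 + 7 + 5 + 4 + 3 + 5 + 1 + 1 + 5 + 6 + 7 + 10 + 3 + 2 + 0 + 4 + 5 = 75

75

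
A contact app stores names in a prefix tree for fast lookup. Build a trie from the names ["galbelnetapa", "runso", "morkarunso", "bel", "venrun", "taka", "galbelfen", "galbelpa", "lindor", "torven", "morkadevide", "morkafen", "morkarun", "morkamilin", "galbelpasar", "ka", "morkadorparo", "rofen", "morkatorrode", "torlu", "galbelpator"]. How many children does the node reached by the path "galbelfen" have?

0

Walk "galbelfen" from the root, arriving at one node.
No stored string extends past "galbelfen".
That node has 0 child edges.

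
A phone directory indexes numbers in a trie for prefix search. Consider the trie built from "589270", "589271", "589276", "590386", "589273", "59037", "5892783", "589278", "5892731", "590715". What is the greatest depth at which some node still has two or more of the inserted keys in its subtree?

6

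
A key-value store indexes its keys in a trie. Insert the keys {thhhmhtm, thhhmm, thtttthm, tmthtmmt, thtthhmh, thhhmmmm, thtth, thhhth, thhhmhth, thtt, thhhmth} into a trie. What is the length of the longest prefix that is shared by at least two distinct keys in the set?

7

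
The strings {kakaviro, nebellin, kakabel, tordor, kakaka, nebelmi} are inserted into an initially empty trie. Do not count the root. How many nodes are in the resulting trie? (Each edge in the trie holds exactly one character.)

Insert word by word; a character creates a node only if that edge doesn't already exist:
  "kakaviro" → 8 new (k, a, k, a, v, i, r, o)
  "nebellin" → 8 new (n, e, b, e, l, l, i, n)
  "kakabel" → prefix "kaka" already present; 3 new (b, e, l)
  "tordor" → 6 new (t, o, r, d, o, r)
  "kakaka" → prefix "kaka" already present; 2 new (k, a)
  "nebelmi" → prefix "nebel" already present; 2 new (m, i)
Total nodes = 8 + 8 + 3 + 6 + 2 + 2 = 29

29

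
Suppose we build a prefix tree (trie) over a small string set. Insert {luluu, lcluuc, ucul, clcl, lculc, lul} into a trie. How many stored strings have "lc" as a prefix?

2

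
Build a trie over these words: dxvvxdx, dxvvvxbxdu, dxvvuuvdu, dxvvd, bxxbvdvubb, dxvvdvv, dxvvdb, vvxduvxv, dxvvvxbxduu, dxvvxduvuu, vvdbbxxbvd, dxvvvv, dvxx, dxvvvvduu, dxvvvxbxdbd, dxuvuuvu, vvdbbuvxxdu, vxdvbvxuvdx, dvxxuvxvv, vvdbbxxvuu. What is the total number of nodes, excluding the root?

Count nodes per top-level branch (shared prefixes stored once):
  'b'-branch (bxxbvdvubb): 10 nodes
  'd'-branch (dvxx, dvxxuvxvv, dxuvuuvu, dxvvd, dxvvdb, dxvvdvv, dxvvuuvdu, dxvvvv, dxvvvvduu, dxvvvxbxdbd, dxvvvxbxdu, dxvvvxbxduu, dxvvxduvuu, dxvvxdx): 47 nodes
  'v'-branch (vvdbbuvxxdu, vvdbbxxbvd, vvdbbxxvuu, vvxduvxv, vxdvbvxuvdx): 35 nodes
Sum: 92

92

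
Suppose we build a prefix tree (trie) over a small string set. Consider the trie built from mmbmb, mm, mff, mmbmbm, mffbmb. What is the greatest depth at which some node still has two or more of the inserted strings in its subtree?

Look for the deepest trie node that still has at least two words in its subtree.
"mmbmb" and "mmbmbm" agree on "mmbmb" (5 characters) before diverging; nothing deeper is shared.
Longest shared-prefix length: 5

5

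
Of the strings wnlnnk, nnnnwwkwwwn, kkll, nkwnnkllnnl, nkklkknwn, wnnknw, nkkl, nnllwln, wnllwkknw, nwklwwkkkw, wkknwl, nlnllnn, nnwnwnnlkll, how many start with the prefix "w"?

4

Traverse to the node for "w", then collect every word in that subtree.
Matches: "wkknwl", "wnllwkknw", "wnlnnk", "wnnknw"
Count: 4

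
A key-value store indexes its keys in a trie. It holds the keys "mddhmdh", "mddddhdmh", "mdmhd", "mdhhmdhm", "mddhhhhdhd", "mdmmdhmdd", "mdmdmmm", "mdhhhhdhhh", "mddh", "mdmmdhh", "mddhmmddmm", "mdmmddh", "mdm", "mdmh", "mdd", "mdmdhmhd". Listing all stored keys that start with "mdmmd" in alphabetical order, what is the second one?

DFS of the "mdmmd" subtree visits, in order: "mdmmddh", "mdmmdhh", "mdmmdhmdd"
Position 2: mdmmdhh

mdmmdhh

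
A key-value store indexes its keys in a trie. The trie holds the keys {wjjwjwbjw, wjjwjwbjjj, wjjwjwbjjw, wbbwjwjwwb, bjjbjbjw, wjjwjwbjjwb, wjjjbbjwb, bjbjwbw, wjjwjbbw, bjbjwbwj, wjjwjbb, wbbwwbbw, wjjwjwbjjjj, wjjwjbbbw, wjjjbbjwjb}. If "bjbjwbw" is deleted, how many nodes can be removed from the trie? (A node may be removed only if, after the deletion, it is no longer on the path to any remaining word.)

A node on "bjbjwbw"'s path can go only if nothing else ends at it or branches off below it.
Every node on "bjbjwbw" is still needed (e.g. by "bjbjwbwj"), so nothing is freed.
Nodes removed: 0

0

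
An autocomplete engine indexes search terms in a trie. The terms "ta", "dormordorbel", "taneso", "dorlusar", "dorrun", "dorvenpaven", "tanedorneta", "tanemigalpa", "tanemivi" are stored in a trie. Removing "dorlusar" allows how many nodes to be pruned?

5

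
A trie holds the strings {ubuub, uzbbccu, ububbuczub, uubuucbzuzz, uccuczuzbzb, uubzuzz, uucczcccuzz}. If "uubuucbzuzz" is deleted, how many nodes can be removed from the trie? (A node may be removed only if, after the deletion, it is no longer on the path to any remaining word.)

8

A node on "uubuucbzuzz"'s path can go only if nothing else ends at it or branches off below it.
The suffix "uucbzuzz" (8 nodes) is used only by "uubuucbzuzz"; the node for "uub" still has the child "z", so pruning stops there.
Nodes removed: 8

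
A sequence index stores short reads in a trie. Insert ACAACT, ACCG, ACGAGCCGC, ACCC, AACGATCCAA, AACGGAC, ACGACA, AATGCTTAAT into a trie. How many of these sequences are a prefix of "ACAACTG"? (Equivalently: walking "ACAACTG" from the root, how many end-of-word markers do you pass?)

1

Walk "ACAACTG" from the root; an end-of-word marker is hit whenever a stored word is a prefix of "ACAACTG".
Prefixes of the query that are stored words: "ACAACT"
Count: 1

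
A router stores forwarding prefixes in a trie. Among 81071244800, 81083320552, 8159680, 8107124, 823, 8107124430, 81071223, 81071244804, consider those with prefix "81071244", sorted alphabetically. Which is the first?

DFS of the "81071244" subtree visits, in order: "8107124430", "81071244800", "81071244804"
Position 1: 8107124430

8107124430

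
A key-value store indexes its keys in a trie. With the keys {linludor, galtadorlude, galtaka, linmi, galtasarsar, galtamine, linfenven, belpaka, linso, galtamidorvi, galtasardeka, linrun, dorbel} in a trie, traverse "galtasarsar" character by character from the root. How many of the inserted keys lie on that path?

Walk "galtasarsar" from the root; an end-of-word marker is hit whenever a stored word is a prefix of "galtasarsar".
Prefixes of the query that are stored words: "galtasarsar"
Count: 1

1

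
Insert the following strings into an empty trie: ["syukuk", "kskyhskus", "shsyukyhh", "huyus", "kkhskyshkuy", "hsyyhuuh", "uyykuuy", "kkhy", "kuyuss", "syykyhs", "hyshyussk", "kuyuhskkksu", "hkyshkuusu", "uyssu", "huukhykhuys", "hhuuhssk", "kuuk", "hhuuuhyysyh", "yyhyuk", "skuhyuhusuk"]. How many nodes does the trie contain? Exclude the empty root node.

Trace insertions, counting only characters that open a new branch:
  "syukuk" → 6 new (s, y, u, k, u, k)
  "kskyhskus" → 9 new (k, s, k, y, h, s, k, u, s)
  "shsyukyhh" → prefix "s" already present; 8 new (h, s, y, u, k, y, h, h)
  "huyus" → 5 new (h, u, y, u, s)
  "kkhskyshkuy" → prefix "k" already present; 10 new (k, h, s, k, y, s, h, k, u, y)
  "hsyyhuuh" → prefix "h" already present; 7 new (s, y, y, h, u, u, h)
  "uyykuuy" → 7 new (u, y, y, k, u, u, y)
  "kkhy" → prefix "kkh" already present; 1 new (y)
  "kuyuss" → prefix "k" already present; 5 new (u, y, u, s, s)
  "syykyhs" → prefix "sy" already present; 5 new (y, k, y, h, s)
  "hyshyussk" → prefix "h" already present; 8 new (y, s, h, y, u, s, s, k)
  "kuyuhskkksu" → prefix "kuyu" already present; 7 new (h, s, k, k, k, s, u)
  "hkyshkuusu" → prefix "h" already present; 9 new (k, y, s, h, k, u, u, s, u)
  "uyssu" → prefix "uy" already present; 3 new (s, s, u)
  "huukhykhuys" → prefix "hu" already present; 9 new (u, k, h, y, k, h, u, y, s)
  "hhuuhssk" → prefix "h" already present; 7 new (h, u, u, h, s, s, k)
  "kuuk" → prefix "ku" already present; 2 new (u, k)
  "hhuuuhyysyh" → prefix "hhuu" already present; 7 new (u, h, y, y, s, y, h)
  "yyhyuk" → 6 new (y, y, h, y, u, k)
  "skuhyuhusuk" → prefix "s" already present; 10 new (k, u, h, y, u, h, u, s, u, k)
Total nodes = 6 + 9 + 8 + 5 + 10 + 7 + 7 + 1 + 5 + 5 + 8 + 7 + 9 + 3 + 9 + 7 + 2 + 7 + 6 + 10 = 131

131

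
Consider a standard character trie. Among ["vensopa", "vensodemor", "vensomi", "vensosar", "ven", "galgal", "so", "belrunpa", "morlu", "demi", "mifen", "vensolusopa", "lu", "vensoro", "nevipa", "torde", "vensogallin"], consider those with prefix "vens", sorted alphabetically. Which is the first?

Filter for "vens…" and sort: "vensodemor", "vensogallin", "vensolusopa", "vensomi", "vensopa", "vensoro", "vensosar"
Position 1: vensodemor

vensodemor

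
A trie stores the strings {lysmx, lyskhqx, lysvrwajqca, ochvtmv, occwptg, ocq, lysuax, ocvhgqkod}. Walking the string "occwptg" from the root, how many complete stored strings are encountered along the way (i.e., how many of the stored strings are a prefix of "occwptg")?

Walk "occwptg" from the root; an end-of-word marker is hit whenever a stored word is a prefix of "occwptg".
Prefixes of the query that are stored words: "occwptg"
Count: 1

1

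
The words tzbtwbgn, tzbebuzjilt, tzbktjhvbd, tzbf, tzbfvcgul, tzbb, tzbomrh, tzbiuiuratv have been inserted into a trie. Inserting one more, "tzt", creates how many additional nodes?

1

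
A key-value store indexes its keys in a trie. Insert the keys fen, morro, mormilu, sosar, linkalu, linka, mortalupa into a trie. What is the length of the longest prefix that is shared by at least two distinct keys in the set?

The deepest shared node is where two words last agree before diverging.
"linka" and "linkalu" agree on "linka" (5 characters) before diverging; nothing deeper is shared.
Longest shared-prefix length: 5

5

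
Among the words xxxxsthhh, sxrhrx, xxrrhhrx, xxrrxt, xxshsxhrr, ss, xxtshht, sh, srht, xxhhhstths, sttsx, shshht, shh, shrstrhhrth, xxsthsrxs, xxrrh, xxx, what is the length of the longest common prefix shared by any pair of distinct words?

5

Look for the deepest trie node that still has at least two words in its subtree.
"xxrrh" and "xxrrhhrx" agree on "xxrrh" (5 characters) before diverging; nothing deeper is shared.
Longest shared-prefix length: 5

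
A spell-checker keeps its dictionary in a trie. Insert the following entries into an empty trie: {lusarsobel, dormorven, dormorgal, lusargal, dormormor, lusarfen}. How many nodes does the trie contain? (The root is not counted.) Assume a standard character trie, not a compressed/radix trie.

Trie structure (* marks end of a word):
(root)
├─ d
│  └─ o
│     └─ r
│        └─ m
│           └─ o
│              └─ r
│                 ├─ g
│                 │  └─ a
│                 │     └─ l *
│                 ├─ m
│                 │  └─ o
│                 │     └─ r *
│                 └─ v
│                    └─ e
│                       └─ n *
└─ l
   └─ u
      └─ s
         └─ a
            └─ r
               ├─ f
               │  └─ e
               │     └─ n *
               ├─ g
               │  └─ a
               │     └─ l *
               └─ s
                  └─ o
                     └─ b
                        └─ e
                           └─ l *
Counting every labelled node above: 31.

31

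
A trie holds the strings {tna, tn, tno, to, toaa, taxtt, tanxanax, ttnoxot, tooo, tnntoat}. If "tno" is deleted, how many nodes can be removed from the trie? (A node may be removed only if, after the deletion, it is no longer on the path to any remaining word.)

1

A node on "tno"'s path can go only if nothing else ends at it or branches off below it.
The suffix "o" (1 node) is used only by "tno"; the node for "tn" still has the child "a", so pruning stops there.
Nodes removed: 1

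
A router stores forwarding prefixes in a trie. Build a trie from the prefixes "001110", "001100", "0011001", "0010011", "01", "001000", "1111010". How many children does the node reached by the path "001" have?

2

Walk "001" from the root, arriving at one node.
Characters that immediately follow "001" among the stored strings: {0, 1}.
That node has 2 child edges.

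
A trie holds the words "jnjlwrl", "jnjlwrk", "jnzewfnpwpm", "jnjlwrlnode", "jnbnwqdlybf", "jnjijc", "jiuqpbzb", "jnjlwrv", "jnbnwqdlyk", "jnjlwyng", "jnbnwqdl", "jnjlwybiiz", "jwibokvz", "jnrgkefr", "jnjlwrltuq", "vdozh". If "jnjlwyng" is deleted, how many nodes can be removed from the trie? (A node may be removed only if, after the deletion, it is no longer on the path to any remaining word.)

2

After clearing the end-marker at "jnjlwyng", prune upward until reaching a node still needed by another word.
The suffix "ng" (2 nodes) is used only by "jnjlwyng"; the node for "jnjlwy" still has the child "b", so pruning stops there.
Nodes removed: 2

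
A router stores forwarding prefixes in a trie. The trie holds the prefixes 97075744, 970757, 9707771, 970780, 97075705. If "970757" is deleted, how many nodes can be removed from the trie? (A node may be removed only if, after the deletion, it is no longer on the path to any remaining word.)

0

A node on "970757"'s path can go only if nothing else ends at it or branches off below it.
Every node on "970757" is still needed (e.g. by "97075744"), so nothing is freed.
Nodes removed: 0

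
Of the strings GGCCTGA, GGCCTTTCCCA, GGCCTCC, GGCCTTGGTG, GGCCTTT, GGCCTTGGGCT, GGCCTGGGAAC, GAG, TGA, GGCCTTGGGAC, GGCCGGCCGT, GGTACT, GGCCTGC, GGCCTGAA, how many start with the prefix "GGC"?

Traverse to the node for "GGC", then collect every word in that subtree.
Words under "GGC": GGCCGGCCGT, GGCCTCC, GGCCTGA, GGCCTGAA, GGCCTGC, GGCCTGGGAAC, GGCCTTGGGAC, GGCCTTGGGCT, GGCCTTGGTG, GGCCTTT, GGCCTTTCCCA
Count: 11

11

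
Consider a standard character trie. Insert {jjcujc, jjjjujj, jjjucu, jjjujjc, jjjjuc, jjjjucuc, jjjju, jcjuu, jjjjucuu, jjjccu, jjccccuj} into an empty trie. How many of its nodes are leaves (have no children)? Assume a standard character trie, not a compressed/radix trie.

Leaves are exactly the stored words that no other stored word extends.
Those words: "jcjuu", "jjccccuj", "jjcujc", "jjjccu", "jjjjucuc", "jjjjucuu", "jjjjujj", "jjjucu", "jjjujjc"
Leaf count: 9

9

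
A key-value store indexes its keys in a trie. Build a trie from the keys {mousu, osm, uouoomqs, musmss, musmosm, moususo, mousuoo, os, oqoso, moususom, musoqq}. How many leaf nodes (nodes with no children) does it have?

8

A leaf is a node with no children — equivalently, the end of a word that is not a proper prefix of any other stored word.
Those words: "mousuoo", "moususom", "musmosm", "musmss", "musoqq", "oqoso", "osm", "uouoomqs"
Leaf count: 8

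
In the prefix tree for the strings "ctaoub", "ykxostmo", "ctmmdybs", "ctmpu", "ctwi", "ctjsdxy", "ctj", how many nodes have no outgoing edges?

6

A leaf is a node with no children — equivalently, the end of a word that is not a proper prefix of any other stored word.
Those words: "ctaoub", "ctjsdxy", "ctmmdybs", "ctmpu", "ctwi", "ykxostmo"
Leaf count: 6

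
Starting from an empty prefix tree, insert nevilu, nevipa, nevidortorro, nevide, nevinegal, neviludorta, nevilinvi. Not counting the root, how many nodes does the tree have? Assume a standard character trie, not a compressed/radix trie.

Trie structure (* marks end of a word):
(root)
└─ n
   └─ e
      └─ v
         └─ i
            ├─ d
            │  ├─ e *
            │  └─ o
            │     └─ r
            │        └─ t
            │           └─ o
            │              └─ r
            │                 └─ r
            │                    └─ o *
            ├─ l
            │  ├─ i
            │  │  └─ n
            │  │     └─ v
            │  │        └─ i *
            │  └─ u *
            │     └─ d
            │        └─ o
            │           └─ r
            │              └─ t
            │                 └─ a *
            ├─ n
            │  └─ e
            │     └─ g
            │        └─ a
            │           └─ l *
            └─ p
               └─ a *
Counting every labelled node above: 31.

31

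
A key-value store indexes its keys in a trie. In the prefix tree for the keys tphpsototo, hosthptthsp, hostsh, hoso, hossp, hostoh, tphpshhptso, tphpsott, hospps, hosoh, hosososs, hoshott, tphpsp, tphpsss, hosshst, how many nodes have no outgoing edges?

Leaves are exactly the stored words that no other stored word extends.
Those words: "hoshott", "hosoh", "hosososs", "hospps", "hosshst", "hossp", "hosthptthsp", "hostoh", "hostsh", "tphpshhptso", "tphpsototo", "tphpsott", "tphpsp", "tphpsss"
Leaf count: 14

14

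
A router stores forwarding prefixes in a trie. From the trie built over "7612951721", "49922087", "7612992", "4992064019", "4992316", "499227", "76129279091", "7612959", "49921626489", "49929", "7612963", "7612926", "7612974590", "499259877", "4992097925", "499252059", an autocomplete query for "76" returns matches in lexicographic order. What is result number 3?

DFS of the "76" subtree visits, in order: "7612926", "76129279091", "7612951721", "7612959", "7612963", "7612974590", "7612992"
Position 3: 7612951721

7612951721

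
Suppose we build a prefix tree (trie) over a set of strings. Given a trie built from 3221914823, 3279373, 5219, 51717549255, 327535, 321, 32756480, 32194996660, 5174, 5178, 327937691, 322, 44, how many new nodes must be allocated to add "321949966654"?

The longest prefix of "321949966654" already in the trie is "3219499666" (length 10).
So 12 − 10 = 2 new nodes.

2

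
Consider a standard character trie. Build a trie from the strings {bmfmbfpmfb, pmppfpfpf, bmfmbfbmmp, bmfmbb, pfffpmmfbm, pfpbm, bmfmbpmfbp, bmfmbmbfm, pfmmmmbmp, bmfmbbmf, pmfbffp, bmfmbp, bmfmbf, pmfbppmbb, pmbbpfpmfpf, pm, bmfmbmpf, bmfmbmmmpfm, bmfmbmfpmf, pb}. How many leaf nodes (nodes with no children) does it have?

16

A leaf is a node with no children — equivalently, the end of a word that is not a proper prefix of any other stored word.
Those words: "bmfmbbmf", "bmfmbfbmmp", "bmfmbfpmfb", "bmfmbmbfm", "bmfmbmfpmf", "bmfmbmmmpfm", "bmfmbmpf", "bmfmbpmfbp", "pb", "pfffpmmfbm", "pfmmmmbmp", "pfpbm", "pmbbpfpmfpf", "pmfbffp", "pmfbppmbb", "pmppfpfpf"
Leaf count: 16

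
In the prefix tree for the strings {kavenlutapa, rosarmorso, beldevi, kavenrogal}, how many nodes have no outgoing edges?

4

Leaves are exactly the stored words that no other stored word extends.
Those words: "beldevi", "kavenlutapa", "kavenrogal", "rosarmorso"
Leaf count: 4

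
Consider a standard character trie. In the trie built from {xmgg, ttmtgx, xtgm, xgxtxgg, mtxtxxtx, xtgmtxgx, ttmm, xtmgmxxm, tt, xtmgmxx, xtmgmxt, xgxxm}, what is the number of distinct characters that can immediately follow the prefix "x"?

3

Walk "x" from the root, arriving at one node.
Distinct next characters after "x": g, m, t.
That node has 3 child edges.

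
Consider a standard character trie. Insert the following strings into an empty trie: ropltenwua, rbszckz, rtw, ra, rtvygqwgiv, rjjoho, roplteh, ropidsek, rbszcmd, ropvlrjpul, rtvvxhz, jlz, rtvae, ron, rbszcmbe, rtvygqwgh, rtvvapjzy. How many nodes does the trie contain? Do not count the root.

65

Trace insertions, counting only characters that open a new branch:
  "ropltenwua" → 10 new (r, o, p, l, t, e, n, w, u, a)
  "rbszckz" → prefix "r" already present; 6 new (b, s, z, c, k, z)
  "rtw" → prefix "r" already present; 2 new (t, w)
  "ra" → prefix "r" already present; 1 new (a)
  "rtvygqwgiv" → prefix "rt" already present; 8 new (v, y, g, q, w, g, i, v)
  "rjjoho" → prefix "r" already present; 5 new (j, j, o, h, o)
  "roplteh" → prefix "roplte" already present; 1 new (h)
  "ropidsek" → prefix "rop" already present; 5 new (i, d, s, e, k)
  "rbszcmd" → prefix "rbszc" already present; 2 new (m, d)
  "ropvlrjpul" → prefix "rop" already present; 7 new (v, l, r, j, p, u, l)
  "rtvvxhz" → prefix "rtv" already present; 4 new (v, x, h, z)
  "jlz" → 3 new (j, l, z)
  "rtvae" → prefix "rtv" already present; 2 new (a, e)
  "ron" → prefix "ro" already present; 1 new (n)
  "rbszcmbe" → prefix "rbszcm" already present; 2 new (b, e)
  "rtvygqwgh" → prefix "rtvygqwg" already present; 1 new (h)
  "rtvvapjzy" → prefix "rtvv" already present; 5 new (a, p, j, z, y)
Total nodes = 10 + 6 + 2 + 1 + 8 + 5 + 1 + 5 + 2 + 7 + 4 + 3 + 2 + 1 + 2 + 1 + 5 = 65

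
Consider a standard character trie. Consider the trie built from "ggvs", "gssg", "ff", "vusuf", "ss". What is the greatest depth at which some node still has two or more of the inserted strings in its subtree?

1

Equivalently: take the maximum, over all pairs, of their longest common prefix length.
e.g. "ggvs" and "gssg" share the prefix "g" of length 1; no pair shares a longer one.
Longest shared-prefix length: 1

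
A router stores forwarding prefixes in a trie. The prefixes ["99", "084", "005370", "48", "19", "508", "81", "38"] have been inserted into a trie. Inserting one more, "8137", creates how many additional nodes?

The longest prefix of "8137" already in the trie is "81" (length 2).
New nodes needed: |"8137"| − 2 = 4 − 2 = 2.

2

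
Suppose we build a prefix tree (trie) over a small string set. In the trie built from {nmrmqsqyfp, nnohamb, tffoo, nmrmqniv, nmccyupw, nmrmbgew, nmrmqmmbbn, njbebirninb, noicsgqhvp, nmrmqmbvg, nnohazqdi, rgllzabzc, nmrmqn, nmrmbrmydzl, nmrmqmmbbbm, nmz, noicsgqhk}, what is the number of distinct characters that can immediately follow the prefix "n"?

Walk "n" from the root, arriving at one node.
Distinct next characters after "n": j, m, n, o.
That node has 4 child edges.

4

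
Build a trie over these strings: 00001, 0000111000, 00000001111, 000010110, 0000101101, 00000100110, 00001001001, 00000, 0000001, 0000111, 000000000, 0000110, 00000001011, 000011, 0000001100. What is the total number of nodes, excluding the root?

Count nodes per top-level branch (shared prefixes stored once):
  '0'-branch (00000, 000000000, 00000001011, 00000001111, 0000001, 0000001100, 00000100110, 00001, 00001001001, 000010110, 0000101101, 000011, 0000110, 0000111, 0000111000): 43 nodes
Sum: 43

43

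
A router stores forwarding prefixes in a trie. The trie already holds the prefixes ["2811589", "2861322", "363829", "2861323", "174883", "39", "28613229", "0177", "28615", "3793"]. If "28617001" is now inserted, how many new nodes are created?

"2861" is already a path in the trie; the remaining "7001" must be added.
Each of the 4 remaining characters creates one node.

4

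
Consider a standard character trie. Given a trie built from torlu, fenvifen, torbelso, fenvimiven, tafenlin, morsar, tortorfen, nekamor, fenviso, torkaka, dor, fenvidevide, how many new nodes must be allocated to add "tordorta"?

5

"tor" is already a path in the trie; the remaining "dorta" must be added.
New nodes needed: |"tordorta"| − 3 = 8 − 3 = 5.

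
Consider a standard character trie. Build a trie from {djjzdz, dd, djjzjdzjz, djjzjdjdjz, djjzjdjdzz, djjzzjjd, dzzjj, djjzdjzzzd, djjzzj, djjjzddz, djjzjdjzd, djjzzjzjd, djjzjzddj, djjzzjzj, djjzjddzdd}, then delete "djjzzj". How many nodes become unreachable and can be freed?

A node on "djjzzj"'s path can go only if nothing else ends at it or branches off below it.
Every node on "djjzzj" is still needed (e.g. by "djjzzjjd"), so nothing is freed.
Nodes removed: 0

0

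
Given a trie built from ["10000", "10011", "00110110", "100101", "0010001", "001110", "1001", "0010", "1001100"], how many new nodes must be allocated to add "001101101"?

"00110110" is already a path in the trie; the remaining "1" must be added.
So 9 − 8 = 1 new nodes.

1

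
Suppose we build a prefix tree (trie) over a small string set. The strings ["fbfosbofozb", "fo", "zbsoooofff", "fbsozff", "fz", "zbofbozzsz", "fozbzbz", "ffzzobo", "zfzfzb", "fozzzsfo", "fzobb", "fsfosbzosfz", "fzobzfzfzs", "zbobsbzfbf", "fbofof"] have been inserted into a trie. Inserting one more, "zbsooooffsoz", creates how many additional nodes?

Walking "zbsooooffsoz" from the root, the first 9 characters ("zbsooooff") follow existing edges; "s" is the first miss.
New nodes needed: |"zbsooooffsoz"| − 9 = 12 − 9 = 3.

3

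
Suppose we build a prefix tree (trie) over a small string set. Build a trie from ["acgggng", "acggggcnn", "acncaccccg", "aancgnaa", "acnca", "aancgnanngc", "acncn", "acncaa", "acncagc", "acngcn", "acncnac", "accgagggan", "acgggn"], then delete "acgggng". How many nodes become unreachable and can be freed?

1

After clearing the end-marker at "acgggng", prune upward until reaching a node still needed by another word.
The suffix "g" (1 node) is used only by "acgggng"; "acgggn" is itself a stored word, so pruning stops there.
Nodes removed: 1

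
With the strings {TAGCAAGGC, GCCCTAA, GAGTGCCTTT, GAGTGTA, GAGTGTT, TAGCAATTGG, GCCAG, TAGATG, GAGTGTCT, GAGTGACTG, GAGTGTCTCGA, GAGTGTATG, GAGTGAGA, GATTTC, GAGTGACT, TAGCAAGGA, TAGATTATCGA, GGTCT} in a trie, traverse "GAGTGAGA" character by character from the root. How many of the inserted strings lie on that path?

Check each prefix of "GAGTGAGA" against the stored set — each match is an end-marker on the path.
Prefixes of the query that are stored words: "GAGTGAGA"
Count: 1

1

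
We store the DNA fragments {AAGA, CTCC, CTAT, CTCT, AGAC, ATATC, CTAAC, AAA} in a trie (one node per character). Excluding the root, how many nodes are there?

Trie structure (* marks end of a word):
(root)
├─ A
│  ├─ A
│  │  ├─ A *
│  │  └─ G
│  │     └─ A *
│  ├─ G
│  │  └─ A
│  │     └─ C *
│  └─ T
│     └─ A
│        └─ T
│           └─ C *
└─ C
   └─ T
      ├─ A
      │  ├─ A
      │  │  └─ C *
      │  └─ T *
      └─ C
         ├─ C *
         └─ T *
Counting every labelled node above: 21.

21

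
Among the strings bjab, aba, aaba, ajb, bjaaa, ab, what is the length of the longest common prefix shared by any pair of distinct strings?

Look for the deepest trie node that still has at least two words in its subtree.
"bjaaa" and "bjab" agree on "bja" (3 characters) before diverging; nothing deeper is shared.
Longest shared-prefix length: 3

3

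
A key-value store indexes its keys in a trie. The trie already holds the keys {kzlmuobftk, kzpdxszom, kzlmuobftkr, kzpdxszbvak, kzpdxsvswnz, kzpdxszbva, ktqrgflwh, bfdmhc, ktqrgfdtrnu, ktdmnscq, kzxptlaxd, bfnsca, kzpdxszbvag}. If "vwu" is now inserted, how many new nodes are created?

3

"vwu" shares no prefix with any stored word, so all 3 characters open new nodes.
3 − 0 = 3 new nodes.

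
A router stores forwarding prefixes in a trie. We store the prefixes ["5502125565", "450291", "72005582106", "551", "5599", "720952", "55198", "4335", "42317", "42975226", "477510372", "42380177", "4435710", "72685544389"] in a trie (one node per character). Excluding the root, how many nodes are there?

Count nodes per top-level branch (shared prefixes stored once):
  '4'-branch (42317, 42380177, 42975226, 4335, 4435710, 450291, 477510372): 38 nodes
  '5'-branch (5502125565, 551, 55198, 5599): 15 nodes
  '7'-branch (72005582106, 720952, 72685544389): 23 nodes
Sum: 76

76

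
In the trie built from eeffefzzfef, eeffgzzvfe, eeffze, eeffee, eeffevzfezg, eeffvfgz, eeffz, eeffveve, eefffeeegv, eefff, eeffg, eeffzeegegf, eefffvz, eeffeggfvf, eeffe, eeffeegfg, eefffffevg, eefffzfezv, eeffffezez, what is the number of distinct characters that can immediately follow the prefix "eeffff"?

Follow the path "eeffff" to its node, then look at its outgoing edges.
Distinct next characters after "eeffff": e, f.
That node has 2 child edges.

2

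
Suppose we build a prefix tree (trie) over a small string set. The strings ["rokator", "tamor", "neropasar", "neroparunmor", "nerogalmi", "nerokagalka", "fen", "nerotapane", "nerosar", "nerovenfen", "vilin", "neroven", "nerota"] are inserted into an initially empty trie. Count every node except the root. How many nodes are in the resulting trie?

62

Trace insertions, counting only characters that open a new branch:
  "rokator" → 7 new (r, o, k, a, t, o, r)
  "tamor" → 5 new (t, a, m, o, r)
  "neropasar" → 9 new (n, e, r, o, p, a, s, a, r)
  "neroparunmor" → prefix "neropa" already present; 6 new (r, u, n, m, o, r)
  "nerogalmi" → prefix "nero" already present; 5 new (g, a, l, m, i)
  "nerokagalka" → prefix "nero" already present; 7 new (k, a, g, a, l, k, a)
  "fen" → 3 new (f, e, n)
  "nerotapane" → prefix "nero" already present; 6 new (t, a, p, a, n, e)
  "nerosar" → prefix "nero" already present; 3 new (s, a, r)
  "nerovenfen" → prefix "nero" already present; 6 new (v, e, n, f, e, n)
  "vilin" → 5 new (v, i, l, i, n)
  "neroven" → prefix "neroven" already present; 0 new (none)
  "nerota" → prefix "nerota" already present; 0 new (none)
Total nodes = 7 + 5 + 9 + 6 + 5 + 7 + 3 + 6 + 3 + 6 + 5 + 0 + 0 = 62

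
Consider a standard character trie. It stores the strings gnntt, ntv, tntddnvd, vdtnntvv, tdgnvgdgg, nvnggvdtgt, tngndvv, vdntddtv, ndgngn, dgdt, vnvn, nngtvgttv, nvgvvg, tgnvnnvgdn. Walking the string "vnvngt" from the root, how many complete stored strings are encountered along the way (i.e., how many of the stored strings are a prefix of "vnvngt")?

1

Walk "vnvngt" from the root; an end-of-word marker is hit whenever a stored word is a prefix of "vnvngt".
Prefixes of the query that are stored words: "vnvn"
Count: 1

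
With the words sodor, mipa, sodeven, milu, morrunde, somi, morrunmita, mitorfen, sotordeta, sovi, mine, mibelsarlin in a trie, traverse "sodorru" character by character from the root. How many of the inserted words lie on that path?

Walk "sodorru" from the root; an end-of-word marker is hit whenever a stored word is a prefix of "sodorru".
Prefixes of the query that are stored words: "sodor"
Count: 1

1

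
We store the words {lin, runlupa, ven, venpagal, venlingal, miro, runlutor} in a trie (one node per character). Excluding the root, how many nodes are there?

31

Trie structure (* marks end of a word):
(root)
├─ l
│  └─ i
│     └─ n *
├─ m
│  └─ i
│     └─ r
│        └─ o *
├─ r
│  └─ u
│     └─ n
│        └─ l
│           └─ u
│              ├─ p
│              │  └─ a *
│              └─ t
│                 └─ o
│                    └─ r *
└─ v
   └─ e
      └─ n *
         ├─ l
         │  └─ i
         │     └─ n
         │        └─ g
         │           └─ a
         │              └─ l *
         └─ p
            └─ a
               └─ g
                  └─ a
                     └─ l *
Counting every labelled node above: 31.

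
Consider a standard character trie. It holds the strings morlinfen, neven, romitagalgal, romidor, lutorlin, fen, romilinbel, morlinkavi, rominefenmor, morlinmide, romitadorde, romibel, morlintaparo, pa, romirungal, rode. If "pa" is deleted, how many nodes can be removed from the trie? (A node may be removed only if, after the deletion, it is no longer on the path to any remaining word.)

2

Walk "pa" from the leaf back toward the root, removing each node that no remaining word uses.
No other word shares any prefix with "pa", so all 2 of its nodes go.
Nodes removed: 2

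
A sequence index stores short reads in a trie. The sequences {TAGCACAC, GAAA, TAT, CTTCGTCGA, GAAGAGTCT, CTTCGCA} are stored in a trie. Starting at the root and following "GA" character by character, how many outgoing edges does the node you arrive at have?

Follow the path "GA" to its node, then look at its outgoing edges.
Distinct next characters after "GA": A.
That node has 1 child edge.

1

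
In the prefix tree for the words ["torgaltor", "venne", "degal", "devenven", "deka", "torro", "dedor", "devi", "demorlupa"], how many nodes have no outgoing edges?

9

Leaves are exactly the stored words that no other stored word extends.
Those words: "dedor", "degal", "deka", "demorlupa", "devenven", "devi", "torgaltor", "torro", "venne"
Leaf count: 9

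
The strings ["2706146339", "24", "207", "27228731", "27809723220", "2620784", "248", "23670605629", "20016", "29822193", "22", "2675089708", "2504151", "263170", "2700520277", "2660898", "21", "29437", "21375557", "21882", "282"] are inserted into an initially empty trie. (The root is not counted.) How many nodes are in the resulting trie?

101

Trace insertions, counting only characters that open a new branch:
  "2706146339" → 10 new (2, 7, 0, 6, 1, 4, 6, 3, 3, 9)
  "24" → prefix "2" already present; 1 new (4)
  "207" → prefix "2" already present; 2 new (0, 7)
  "27228731" → prefix "27" already present; 6 new (2, 2, 8, 7, 3, 1)
  "27809723220" → prefix "27" already present; 9 new (8, 0, 9, 7, 2, 3, 2, 2, 0)
  "2620784" → prefix "2" already present; 6 new (6, 2, 0, 7, 8, 4)
  "248" → prefix "24" already present; 1 new (8)
  "23670605629" → prefix "2" already present; 10 new (3, 6, 7, 0, 6, 0, 5, 6, 2, 9)
  "20016" → prefix "20" already present; 3 new (0, 1, 6)
  "29822193" → prefix "2" already present; 7 new (9, 8, 2, 2, 1, 9, 3)
  "22" → prefix "2" already present; 1 new (2)
  "2675089708" → prefix "26" already present; 8 new (7, 5, 0, 8, 9, 7, 0, 8)
  "2504151" → prefix "2" already present; 6 new (5, 0, 4, 1, 5, 1)
  "263170" → prefix "26" already present; 4 new (3, 1, 7, 0)
  "2700520277" → prefix "270" already present; 7 new (0, 5, 2, 0, 2, 7, 7)
  "2660898" → prefix "26" already present; 5 new (6, 0, 8, 9, 8)
  "21" → prefix "2" already present; 1 new (1)
  "29437" → prefix "29" already present; 3 new (4, 3, 7)
  "21375557" → prefix "21" already present; 6 new (3, 7, 5, 5, 5, 7)
  "21882" → prefix "21" already present; 3 new (8, 8, 2)
  "282" → prefix "2" already present; 2 new (8, 2)
Total nodes = 10 + 1 + 2 + 6 + 9 + 6 + 1 + 10 + 3 + 7 + 1 + 8 + 6 + 4 + 7 + 5 + 1 + 3 + 6 + 3 + 2 = 101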